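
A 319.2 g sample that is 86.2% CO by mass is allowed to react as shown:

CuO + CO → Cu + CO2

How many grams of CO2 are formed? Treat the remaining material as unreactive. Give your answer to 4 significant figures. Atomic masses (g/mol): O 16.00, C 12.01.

432.3 g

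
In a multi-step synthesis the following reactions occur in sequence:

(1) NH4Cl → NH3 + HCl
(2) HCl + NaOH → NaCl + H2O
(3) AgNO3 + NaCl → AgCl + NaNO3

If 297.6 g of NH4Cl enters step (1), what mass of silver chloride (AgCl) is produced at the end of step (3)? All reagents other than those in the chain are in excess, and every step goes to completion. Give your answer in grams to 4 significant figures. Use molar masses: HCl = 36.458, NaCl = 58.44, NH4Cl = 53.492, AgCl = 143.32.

797.4 g

n(NH4Cl) = 297.6 / 53.492 = 5.5634 mol.
Reaction (1): NH4Cl→HCl ratio 1:1 ⇒ n(HCl) = 5.5634 mol.
Reaction (2): HCl→NaCl ratio 1:1 ⇒ n(NaCl) = 5.5634 mol.
Reaction (3): NaCl→AgCl ratio 1:1 ⇒ n(AgCl) = 5.5634 mol.
Mass of AgCl = 5.5634 × 143.32 = 797.35 g.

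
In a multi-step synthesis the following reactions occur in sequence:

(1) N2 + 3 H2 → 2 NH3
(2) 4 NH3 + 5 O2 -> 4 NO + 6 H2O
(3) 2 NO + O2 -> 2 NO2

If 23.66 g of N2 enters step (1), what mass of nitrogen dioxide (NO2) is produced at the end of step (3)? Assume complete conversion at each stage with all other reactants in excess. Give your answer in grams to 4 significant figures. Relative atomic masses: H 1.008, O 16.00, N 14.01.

77.70 g

M(N2) = 2(14.01) = 28.02 g/mol.
M(NO2) = 14.01 + 2(16.00) = 46.01 g/mol.
n(N2) = 23.66 / 28.02 = 0.84440 mol.
Reaction (1): N2→NH3 ratio 1:2 ⇒ n(NH3) = 1.6888 mol.
Reaction (2): NH3→NO ratio 4:4 ⇒ n(NO) = 1.6888 mol.
Reaction (3): NO→NO2 ratio 2:2 ⇒ n(NO2) = 1.6888 mol.
Mass of NO2 = 1.6888 × 46.01 = 77.701 g.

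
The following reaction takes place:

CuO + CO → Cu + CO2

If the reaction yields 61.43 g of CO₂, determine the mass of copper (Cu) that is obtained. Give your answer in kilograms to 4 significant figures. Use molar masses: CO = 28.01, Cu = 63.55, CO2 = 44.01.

0.08870 kg

n(CO2) = 61.430 g / 44.01 g/mol = 1.3958 mol.
From the equation the CO2:Cu mole ratio is 1:1, so n(Cu) = 1.3958 × 1/1 = 1.3958 mol.
Mass of Cu = 1.3958 mol × 63.55 g/mol = 88.704 g.
Converting to kg: 88.704 g = 0.08870 kg.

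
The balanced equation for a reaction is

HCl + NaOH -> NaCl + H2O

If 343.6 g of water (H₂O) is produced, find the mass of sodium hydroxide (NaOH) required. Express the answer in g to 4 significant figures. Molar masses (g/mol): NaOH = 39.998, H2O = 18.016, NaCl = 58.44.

762.8 g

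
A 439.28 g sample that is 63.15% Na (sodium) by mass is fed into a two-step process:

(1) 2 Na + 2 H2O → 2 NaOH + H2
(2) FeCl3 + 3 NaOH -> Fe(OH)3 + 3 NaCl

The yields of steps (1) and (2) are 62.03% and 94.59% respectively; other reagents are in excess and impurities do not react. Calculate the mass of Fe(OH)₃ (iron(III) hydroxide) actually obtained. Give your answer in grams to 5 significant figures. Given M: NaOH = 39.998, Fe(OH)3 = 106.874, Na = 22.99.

Pure Na = 439.28 × 0.6315 = 277.405 g.
n(Na) = 277.405 / 22.99 = 12.0663 mol.
Step 1 (Na:NaOH = 2:2): theoretical n(NaOH) = 12.0663 mol; at 62.03% yield, n(NaOH) = 7.48476 mol.
Step 2 (NaOH:Fe(OH)3 = 3:1): theoretical n(Fe(OH)3) = 2.49492 mol, so theoretical mass = 2.49492 × 106.874 = 266.642 g.
At 94.59% yield, actual mass of Fe(OH)3 = 266.642 × 0.9459 = 252.217 g.

252.22 g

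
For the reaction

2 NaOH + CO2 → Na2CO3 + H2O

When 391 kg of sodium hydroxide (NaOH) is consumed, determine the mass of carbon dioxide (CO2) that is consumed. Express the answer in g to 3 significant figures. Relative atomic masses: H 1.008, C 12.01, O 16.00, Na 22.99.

215000 g

M(NaOH) = 22.99 + 16.00 + 1.008 = 39.998 g/mol.
M(CO2) = 12.01 + 2(16.00) = 44.01 g/mol.
Convert: 391 kg = 391000 g.
n(NaOH) = 391000 g / 39.998 g/mol = 9775 mol.
From the equation the NaOH:CO2 mole ratio is 2:1, so n(CO2) = 9775 × 1/2 = 4888 mol.
Mass of CO2 = 4888 mol × 44.01 g/mol = 215100 g.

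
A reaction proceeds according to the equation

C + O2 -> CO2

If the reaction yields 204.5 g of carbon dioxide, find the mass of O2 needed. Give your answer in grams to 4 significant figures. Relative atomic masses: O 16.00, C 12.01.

M(CO2) = 12.01 + 2(16.00) = 44.01 g/mol.
M(O2) = 2(16.00) = 32.00 g/mol.
n(CO2) = 204.50 g / 44.01 g/mol = 4.6467 mol.
From the equation the CO2:O2 mole ratio is 1:1, so n(O2) = 4.6467 × 1/1 = 4.6467 mol.
Mass of O2 = 4.6467 mol × 32.00 g/mol = 148.69 g.

148.7 g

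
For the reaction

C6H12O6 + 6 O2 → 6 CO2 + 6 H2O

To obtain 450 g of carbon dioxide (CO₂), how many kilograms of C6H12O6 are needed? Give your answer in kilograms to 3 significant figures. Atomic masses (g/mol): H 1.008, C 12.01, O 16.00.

0.307 kg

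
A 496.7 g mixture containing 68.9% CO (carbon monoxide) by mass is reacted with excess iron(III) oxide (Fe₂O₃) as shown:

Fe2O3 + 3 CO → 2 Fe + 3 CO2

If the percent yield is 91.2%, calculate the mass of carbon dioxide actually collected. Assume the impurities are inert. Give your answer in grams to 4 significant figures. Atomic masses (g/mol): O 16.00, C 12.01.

Pure CO available = 496.7 g × 0.689 = 342.23 g.
M(CO) = 12.01 + 16.00 = 28.01 g/mol.
M(CO2) = 12.01 + 2(16.00) = 44.01 g/mol.
n(CO) = 342.23 g / 28.01 g/mol = 12.218 mol.
From the equation the CO:CO2 mole ratio is 3:3, so n(CO2) = 12.218 × 3/3 = 12.218 mol.
Mass of CO2 = 12.218 mol × 44.01 g/mol = 537.71 g.
Actual mass collected = 537.71 g × 0.912 = 490.40 g.

490.4 g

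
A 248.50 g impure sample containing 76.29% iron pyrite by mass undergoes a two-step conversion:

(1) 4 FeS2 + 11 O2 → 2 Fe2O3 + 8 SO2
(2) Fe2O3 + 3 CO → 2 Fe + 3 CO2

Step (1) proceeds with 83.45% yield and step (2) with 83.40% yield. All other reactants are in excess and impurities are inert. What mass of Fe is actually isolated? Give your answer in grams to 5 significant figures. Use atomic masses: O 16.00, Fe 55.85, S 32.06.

Pure FeS2 = 248.50 × 0.7629 = 189.581 g.
M(FeS2) = 55.85 + 2(32.06) = 119.97 g/mol.
M(Fe) = 55.85 g/mol.
n(FeS2) = 189.581 / 119.97 = 1.58023 mol.
Step 1 (FeS2:Fe2O3 = 4:2): theoretical n(Fe2O3) = 0.790117 mol; at 83.45% yield, n(Fe2O3) = 0.659353 mol.
Step 2 (Fe2O3:Fe = 1:2): theoretical n(Fe) = 1.31871 mol, so theoretical mass = 1.31871 × 55.85 = 73.6497 g.
At 83.40% yield, actual mass of Fe = 73.6497 × 0.8340 = 61.4238 g.

61.424 g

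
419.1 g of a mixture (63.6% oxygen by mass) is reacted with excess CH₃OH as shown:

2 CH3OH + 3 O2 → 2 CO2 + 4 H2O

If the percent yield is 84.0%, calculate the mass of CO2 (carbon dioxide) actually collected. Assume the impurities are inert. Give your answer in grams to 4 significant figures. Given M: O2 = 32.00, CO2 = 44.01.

205.3 g

Pure O2 available = 419.1 g × 0.636 = 266.55 g.
n(O2) = 266.55 g / 32.00 g/mol = 8.3296 mol.
From the equation the O2:CO2 mole ratio is 3:2, so n(CO2) = 8.3296 × 2/3 = 5.5531 mol.
Mass of CO2 = 5.5531 mol × 44.01 g/mol = 244.39 g.
Actual mass collected = 244.39 g × 0.840 = 205.29 g.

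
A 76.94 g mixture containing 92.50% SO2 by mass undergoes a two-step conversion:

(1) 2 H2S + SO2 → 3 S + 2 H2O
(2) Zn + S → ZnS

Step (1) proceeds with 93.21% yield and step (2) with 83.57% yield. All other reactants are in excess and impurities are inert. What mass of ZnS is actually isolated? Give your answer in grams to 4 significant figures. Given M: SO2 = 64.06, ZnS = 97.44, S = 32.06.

253.0 g

Pure SO2 = 76.94 × 0.9250 = 71.169 g.
n(SO2) = 71.169 / 64.06 = 1.1110 mol.
Step 1 (SO2:S = 1:3): theoretical n(S) = 3.3329 mol; at 93.21% yield, n(S) = 3.1066 mol.
Step 2 (S:ZnS = 1:1): theoretical n(ZnS) = 3.1066 mol, so theoretical mass = 3.1066 × 97.44 = 302.71 g.
At 83.57% yield, actual mass of ZnS = 302.71 × 0.8357 = 252.98 g.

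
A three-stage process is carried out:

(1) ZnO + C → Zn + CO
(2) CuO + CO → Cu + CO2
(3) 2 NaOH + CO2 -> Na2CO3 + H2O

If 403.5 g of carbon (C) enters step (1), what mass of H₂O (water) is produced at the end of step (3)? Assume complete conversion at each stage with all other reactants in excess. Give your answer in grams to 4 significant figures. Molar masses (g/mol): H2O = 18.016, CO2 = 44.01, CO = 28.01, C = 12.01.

605.3 g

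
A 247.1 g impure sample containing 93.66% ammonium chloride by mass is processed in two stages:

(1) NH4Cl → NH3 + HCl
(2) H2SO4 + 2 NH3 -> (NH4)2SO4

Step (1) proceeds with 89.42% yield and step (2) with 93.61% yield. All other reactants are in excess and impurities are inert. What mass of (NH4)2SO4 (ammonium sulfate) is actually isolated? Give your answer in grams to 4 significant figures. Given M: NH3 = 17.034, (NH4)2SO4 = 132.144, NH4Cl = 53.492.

Pure NH4Cl = 247.1 × 0.9366 = 231.43 g.
n(NH4Cl) = 231.43 / 53.492 = 4.3265 mol.
Step 1 (NH4Cl:NH3 = 1:1): theoretical n(NH3) = 4.3265 mol; at 89.42% yield, n(NH3) = 3.8688 mol.
Step 2 (NH3:(NH4)2SO4 = 2:1): theoretical n((NH4)2SO4) = 1.9344 mol, so theoretical mass = 1.9344 × 132.144 = 255.62 g.
At 93.61% yield, actual mass of (NH4)2SO4 = 255.62 × 0.9361 = 239.28 g.

239.3 g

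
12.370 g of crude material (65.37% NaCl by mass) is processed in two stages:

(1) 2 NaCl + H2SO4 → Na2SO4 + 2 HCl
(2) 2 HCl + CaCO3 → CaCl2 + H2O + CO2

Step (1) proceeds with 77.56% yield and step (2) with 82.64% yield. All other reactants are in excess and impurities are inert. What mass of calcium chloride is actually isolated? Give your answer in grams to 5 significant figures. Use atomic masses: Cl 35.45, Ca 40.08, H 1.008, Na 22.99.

4.9213 g

Pure NaCl = 12.370 × 0.6537 = 8.08627 g.
M(NaCl) = 22.99 + 35.45 = 58.44 g/mol.
M(CaCl2) = 40.08 + 2(35.45) = 110.98 g/mol.
n(NaCl) = 8.08627 / 58.44 = 0.138369 mol.
Step 1 (NaCl:HCl = 2:2): theoretical n(HCl) = 0.138369 mol; at 77.56% yield, n(HCl) = 0.107319 mol.
Step 2 (HCl:CaCl2 = 2:1): theoretical n(CaCl2) = 0.0536594 mol, so theoretical mass = 0.0536594 × 110.98 = 5.95512 g.
At 82.64% yield, actual mass of CaCl2 = 5.95512 × 0.8264 = 4.92131 g.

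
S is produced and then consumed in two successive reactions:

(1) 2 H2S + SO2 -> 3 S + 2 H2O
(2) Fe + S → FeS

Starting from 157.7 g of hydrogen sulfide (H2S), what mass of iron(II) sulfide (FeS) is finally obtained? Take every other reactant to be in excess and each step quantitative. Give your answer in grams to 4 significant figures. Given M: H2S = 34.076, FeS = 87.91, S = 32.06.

610.3 g

n(H2S) = 157.70 / 34.076 = 4.6279 mol.
Step 1 gives a 2:3 ratio of H2S to S, so n(S) = 6.9418 mol.
In step 2 the S:FeS ratio is 1:1, so n(FeS) = 6.9418 mol.
Mass of FeS = 6.9418 × 87.91 = 610.26 g.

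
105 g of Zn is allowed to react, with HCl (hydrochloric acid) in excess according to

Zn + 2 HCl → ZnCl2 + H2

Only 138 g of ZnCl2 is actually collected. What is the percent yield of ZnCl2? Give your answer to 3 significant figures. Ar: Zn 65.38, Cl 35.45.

M(Zn) = 65.38 g/mol.
M(ZnCl2) = 65.38 + 2(35.45) = 136.28 g/mol.
n(Zn) = 105.0 g / 65.38 g/mol = 1.606 mol.
From the equation the Zn:ZnCl2 mole ratio is 1:1, so n(ZnCl2) = 1.606 × 1/1 = 1.606 mol.
Mass of ZnCl2 = 1.606 mol × 136.28 g/mol = 218.9 g.
This is the theoretical yield. Percent yield = 138 g / 218.9 g × 100% = 63.05%.

63.1 %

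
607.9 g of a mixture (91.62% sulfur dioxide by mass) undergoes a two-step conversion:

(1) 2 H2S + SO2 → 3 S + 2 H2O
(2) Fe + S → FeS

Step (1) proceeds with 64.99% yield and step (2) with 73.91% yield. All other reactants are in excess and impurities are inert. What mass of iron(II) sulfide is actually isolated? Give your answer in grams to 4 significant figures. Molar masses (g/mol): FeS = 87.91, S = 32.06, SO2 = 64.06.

Pure SO2 = 607.9 × 0.9162 = 556.96 g.
n(SO2) = 556.96 / 64.06 = 8.6943 mol.
Step 1 (SO2:S = 1:3): theoretical n(S) = 26.083 mol; at 64.99% yield, n(S) = 16.951 mol.
Step 2 (S:FeS = 1:1): theoretical n(FeS) = 16.951 mol, so theoretical mass = 16.951 × 87.91 = 1490.2 g.
At 73.91% yield, actual mass of FeS = 1490.2 × 0.7391 = 1101.4 g.

1101 g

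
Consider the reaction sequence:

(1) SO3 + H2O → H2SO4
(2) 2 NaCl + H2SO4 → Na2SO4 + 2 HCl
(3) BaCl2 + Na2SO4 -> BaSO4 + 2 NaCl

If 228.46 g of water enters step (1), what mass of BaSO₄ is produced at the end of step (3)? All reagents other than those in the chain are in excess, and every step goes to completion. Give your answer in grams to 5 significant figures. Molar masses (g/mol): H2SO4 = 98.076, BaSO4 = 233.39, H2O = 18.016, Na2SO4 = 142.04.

2959.6 g

n(H2O) = 228.46 / 18.016 = 12.6810 mol.
Reaction (1): H2O→H2SO4 ratio 1:1 ⇒ n(H2SO4) = 12.6810 mol.
Reaction (2): H2SO4→Na2SO4 ratio 1:1 ⇒ n(Na2SO4) = 12.6810 mol.
Reaction (3): Na2SO4→BaSO4 ratio 1:1 ⇒ n(BaSO4) = 12.6810 mol.
Mass of BaSO4 = 12.6810 × 233.39 = 2959.61 g.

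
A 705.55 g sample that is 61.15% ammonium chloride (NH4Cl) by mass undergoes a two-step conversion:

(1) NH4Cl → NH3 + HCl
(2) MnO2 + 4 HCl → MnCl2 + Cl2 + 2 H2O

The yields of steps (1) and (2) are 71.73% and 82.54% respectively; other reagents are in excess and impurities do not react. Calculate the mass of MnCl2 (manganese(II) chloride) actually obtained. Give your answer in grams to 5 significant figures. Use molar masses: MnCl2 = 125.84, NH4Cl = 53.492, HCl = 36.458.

150.23 g

Pure NH4Cl = 705.55 × 0.6115 = 431.444 g.
n(NH4Cl) = 431.444 / 53.492 = 8.06558 mol.
Step 1 (NH4Cl:HCl = 1:1): theoretical n(HCl) = 8.06558 mol; at 71.73% yield, n(HCl) = 5.78544 mol.
Step 2 (HCl:MnCl2 = 4:1): theoretical n(MnCl2) = 1.44636 mol, so theoretical mass = 1.44636 × 125.84 = 182.010 g.
At 82.54% yield, actual mass of MnCl2 = 182.010 × 0.8254 = 150.231 g.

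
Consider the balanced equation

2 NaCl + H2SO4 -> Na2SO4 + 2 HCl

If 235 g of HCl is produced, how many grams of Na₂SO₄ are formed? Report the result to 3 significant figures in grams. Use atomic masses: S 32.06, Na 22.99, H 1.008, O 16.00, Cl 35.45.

458 g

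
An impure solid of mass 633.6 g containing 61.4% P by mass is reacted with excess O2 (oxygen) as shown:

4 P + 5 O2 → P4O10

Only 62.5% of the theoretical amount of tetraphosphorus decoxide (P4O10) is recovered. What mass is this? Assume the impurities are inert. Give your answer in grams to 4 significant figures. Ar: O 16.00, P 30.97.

557.2 g

Pure P available = 633.6 g × 0.614 = 389.03 g.
M(P) = 30.97 g/mol.
M(P4O10) = 4(30.97) + 10(16.00) = 283.88 g/mol.
n(P) = 389.03 g / 30.97 g/mol = 12.562 mol.
From the equation the P:P4O10 mole ratio is 4:1, so n(P4O10) = 12.562 × 1/4 = 3.1404 mol.
Mass of P4O10 = 3.1404 mol × 283.88 g/mol = 891.49 g.
Actual mass collected = 891.49 g × 0.625 = 557.18 g.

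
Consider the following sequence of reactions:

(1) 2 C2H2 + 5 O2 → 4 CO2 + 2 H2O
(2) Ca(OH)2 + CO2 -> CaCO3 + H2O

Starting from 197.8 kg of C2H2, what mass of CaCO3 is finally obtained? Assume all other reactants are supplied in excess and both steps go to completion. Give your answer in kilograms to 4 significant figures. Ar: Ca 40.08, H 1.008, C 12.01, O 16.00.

1521 kg

M(C2H2) = 2(12.01) + 2(1.008) = 26.036 g/mol.
M(CaCO3) = 40.08 + 12.01 + 3(16.00) = 100.09 g/mol.
197.8 kg = 197800 g.
n(C2H2) = 197800 / 26.036 = 7597.2 mol.
Step 1 gives a 2:4 ratio of C2H2 to CO2, so n(CO2) = 15194 mol.
In step 2 the CO2:CaCO3 ratio is 1:1, so n(CaCO3) = 15194 mol.
Mass of CaCO3 = 15194 × 100.09 = 1.5208 × 10^6 g = 1521 kg.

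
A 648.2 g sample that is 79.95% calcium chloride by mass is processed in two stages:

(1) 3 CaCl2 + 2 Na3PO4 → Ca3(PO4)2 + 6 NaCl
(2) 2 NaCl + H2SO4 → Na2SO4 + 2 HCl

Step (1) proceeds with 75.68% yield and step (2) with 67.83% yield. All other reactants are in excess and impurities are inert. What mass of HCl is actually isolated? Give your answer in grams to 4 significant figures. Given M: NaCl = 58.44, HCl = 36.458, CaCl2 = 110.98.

Pure CaCl2 = 648.2 × 0.7995 = 518.24 g.
n(CaCl2) = 518.24 / 110.98 = 4.6696 mol.
Step 1 (CaCl2:NaCl = 3:6): theoretical n(NaCl) = 9.3393 mol; at 75.68% yield, n(NaCl) = 7.0680 mol.
Step 2 (NaCl:HCl = 2:2): theoretical n(HCl) = 7.0680 mol, so theoretical mass = 7.0680 × 36.458 = 257.68 g.
At 67.83% yield, actual mass of HCl = 257.68 × 0.6783 = 174.79 g.

174.8 g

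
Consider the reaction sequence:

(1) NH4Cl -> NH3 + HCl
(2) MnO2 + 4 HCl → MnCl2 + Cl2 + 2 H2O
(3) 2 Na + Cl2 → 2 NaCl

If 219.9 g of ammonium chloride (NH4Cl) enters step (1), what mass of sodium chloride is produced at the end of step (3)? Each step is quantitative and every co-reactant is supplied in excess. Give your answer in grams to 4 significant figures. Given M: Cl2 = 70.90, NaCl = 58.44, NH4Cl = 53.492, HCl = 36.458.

n(NH4Cl) = 219.9 / 53.492 = 4.1109 mol.
Reaction (1): NH4Cl→HCl ratio 1:1 ⇒ n(HCl) = 4.1109 mol.
Reaction (2): HCl→Cl2 ratio 4:1 ⇒ n(Cl2) = 1.0277 mol.
Reaction (3): Cl2→NaCl ratio 1:2 ⇒ n(NaCl) = 2.0554 mol.
Mass of NaCl = 2.0554 × 58.44 = 120.12 g.

120.1 g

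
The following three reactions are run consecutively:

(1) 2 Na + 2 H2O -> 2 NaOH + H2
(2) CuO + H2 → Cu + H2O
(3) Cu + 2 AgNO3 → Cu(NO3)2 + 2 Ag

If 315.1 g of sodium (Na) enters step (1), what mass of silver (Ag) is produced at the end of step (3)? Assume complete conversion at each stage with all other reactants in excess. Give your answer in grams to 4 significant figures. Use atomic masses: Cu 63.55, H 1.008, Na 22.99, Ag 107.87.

1478 g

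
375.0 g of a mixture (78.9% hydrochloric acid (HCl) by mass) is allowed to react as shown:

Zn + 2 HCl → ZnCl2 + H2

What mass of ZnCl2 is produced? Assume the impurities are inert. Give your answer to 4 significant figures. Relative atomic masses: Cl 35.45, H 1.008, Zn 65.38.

Mass of pure HCl = 375.0 g × 0.789 = 295.88 g.
M(HCl) = 1.008 + 35.45 = 36.458 g/mol.
M(ZnCl2) = 65.38 + 2(35.45) = 136.28 g/mol.
n(HCl) = 295.88 g / 36.458 g/mol = 8.1155 mol.
From the equation the HCl:ZnCl2 mole ratio is 2:1, so n(ZnCl2) = 8.1155 × 1/2 = 4.0578 mol.
Mass of ZnCl2 = 4.0578 mol × 136.28 g/mol = 552.99 g.

553.0 g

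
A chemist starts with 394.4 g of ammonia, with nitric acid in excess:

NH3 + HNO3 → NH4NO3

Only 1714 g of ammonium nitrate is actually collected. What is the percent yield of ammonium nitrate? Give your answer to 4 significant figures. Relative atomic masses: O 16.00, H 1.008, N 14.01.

92.47 %

M(NH3) = 14.01 + 3(1.008) = 17.034 g/mol.
M(NH4NO3) = 2(14.01) + 4(1.008) + 3(16.00) = 80.052 g/mol.
n(NH3) = 394.40 g / 17.034 g/mol = 23.154 mol.
From the equation the NH3:NH4NO3 mole ratio is 1:1, so n(NH4NO3) = 23.154 × 1/1 = 23.154 mol.
Mass of NH4NO3 = 23.154 mol × 80.052 g/mol = 1853.5 g.
This is the theoretical yield. Percent yield = 1714 g / 1853.5 g × 100% = 92.474%.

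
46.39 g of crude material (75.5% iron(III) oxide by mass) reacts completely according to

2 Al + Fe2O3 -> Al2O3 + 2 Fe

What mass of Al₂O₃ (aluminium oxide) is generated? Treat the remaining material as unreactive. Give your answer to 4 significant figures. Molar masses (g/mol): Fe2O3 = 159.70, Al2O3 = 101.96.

22.36 g

Mass of pure Fe2O3 = 46.39 g × 0.755 = 35.024 g.
n(Fe2O3) = 35.024 g / 159.70 g/mol = 0.21931 mol.
From the equation the Fe2O3:Al2O3 mole ratio is 1:1, so n(Al2O3) = 0.21931 × 1/1 = 0.21931 mol.
Mass of Al2O3 = 0.21931 mol × 101.96 g/mol = 22.361 g.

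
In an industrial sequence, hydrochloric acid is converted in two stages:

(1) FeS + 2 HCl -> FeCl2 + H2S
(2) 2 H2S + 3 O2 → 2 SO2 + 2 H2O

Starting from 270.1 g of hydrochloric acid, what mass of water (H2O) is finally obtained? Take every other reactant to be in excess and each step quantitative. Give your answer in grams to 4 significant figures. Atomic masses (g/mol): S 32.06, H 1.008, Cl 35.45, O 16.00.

66.74 g

M(HCl) = 1.008 + 35.45 = 36.458 g/mol.
M(H2O) = 2(1.008) + 16.00 = 18.016 g/mol.
n(HCl) = 270.10 / 36.458 = 7.4085 mol.
Step 1 gives a 2:1 ratio of HCl to H2S, so n(H2S) = 3.7043 mol.
In step 2 the H2S:H2O ratio is 2:2, so n(H2O) = 3.7043 mol.
Mass of H2O = 3.7043 × 18.016 = 66.736 g.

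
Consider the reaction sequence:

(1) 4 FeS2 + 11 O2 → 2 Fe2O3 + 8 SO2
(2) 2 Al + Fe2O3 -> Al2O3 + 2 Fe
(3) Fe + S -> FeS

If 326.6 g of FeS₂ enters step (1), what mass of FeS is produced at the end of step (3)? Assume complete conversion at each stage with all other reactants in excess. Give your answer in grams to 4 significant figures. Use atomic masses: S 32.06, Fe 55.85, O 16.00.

M(FeS2) = 55.85 + 2(32.06) = 119.97 g/mol.
M(FeS) = 55.85 + 32.06 = 87.91 g/mol.
n(FeS2) = 326.6 / 119.97 = 2.7223 mol.
Reaction (1): FeS2→Fe2O3 ratio 4:2 ⇒ n(Fe2O3) = 1.3612 mol.
Reaction (2): Fe2O3→Fe ratio 1:2 ⇒ n(Fe) = 2.7223 mol.
Reaction (3): Fe→FeS ratio 1:1 ⇒ n(FeS) = 2.7223 mol.
Mass of FeS = 2.7223 × 87.91 = 239.32 g.

239.3 g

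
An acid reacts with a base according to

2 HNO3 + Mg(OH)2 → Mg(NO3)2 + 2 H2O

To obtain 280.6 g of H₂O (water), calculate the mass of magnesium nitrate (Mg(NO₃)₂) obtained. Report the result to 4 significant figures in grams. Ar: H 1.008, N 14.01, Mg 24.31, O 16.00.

M(H2O) = 2(1.008) + 16.00 = 18.016 g/mol.
M(Mg(NO3)2) = 24.31 + 2(14.01) + 6(16.00) = 148.33 g/mol.
n(H2O) = 280.60 g / 18.016 g/mol = 15.575 mol.
From the equation the H2O:Mg(NO3)2 mole ratio is 2:1, so n(Mg(NO3)2) = 15.575 × 1/2 = 7.7875 mol.
Mass of Mg(NO3)2 = 7.7875 mol × 148.33 g/mol = 1155.1 g.

1155 g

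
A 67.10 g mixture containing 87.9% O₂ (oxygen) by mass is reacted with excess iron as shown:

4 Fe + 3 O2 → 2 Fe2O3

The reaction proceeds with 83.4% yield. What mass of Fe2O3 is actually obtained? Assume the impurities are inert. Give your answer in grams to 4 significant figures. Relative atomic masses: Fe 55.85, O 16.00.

Pure O2 available = 67.10 g × 0.879 = 58.981 g.
M(O2) = 2(16.00) = 32.00 g/mol.
M(Fe2O3) = 2(55.85) + 3(16.00) = 159.70 g/mol.
n(O2) = 58.981 g / 32.00 g/mol = 1.8432 mol.
From the equation the O2:Fe2O3 mole ratio is 3:2, so n(Fe2O3) = 1.8432 × 2/3 = 1.2288 mol.
Mass of Fe2O3 = 1.2288 mol × 159.70 g/mol = 196.23 g.
Actual mass collected = 196.23 g × 0.834 = 163.66 g.

163.7 g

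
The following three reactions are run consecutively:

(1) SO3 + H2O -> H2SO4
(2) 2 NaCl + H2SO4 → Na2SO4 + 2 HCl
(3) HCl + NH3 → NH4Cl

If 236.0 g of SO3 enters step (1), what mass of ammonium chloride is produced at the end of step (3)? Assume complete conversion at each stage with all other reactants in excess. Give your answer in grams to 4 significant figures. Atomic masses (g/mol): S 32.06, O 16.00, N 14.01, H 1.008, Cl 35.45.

315.4 g

M(SO3) = 32.06 + 3(16.00) = 80.06 g/mol.
M(NH4Cl) = 14.01 + 4(1.008) + 35.45 = 53.492 g/mol.
n(SO3) = 236.0 / 80.06 = 2.9478 mol.
Reaction (1): SO3→H2SO4 ratio 1:1 ⇒ n(H2SO4) = 2.9478 mol.
Reaction (2): H2SO4→HCl ratio 1:2 ⇒ n(HCl) = 5.8956 mol.
Reaction (3): HCl→NH4Cl ratio 1:1 ⇒ n(NH4Cl) = 5.8956 mol.
Mass of NH4Cl = 5.8956 × 53.492 = 315.37 g.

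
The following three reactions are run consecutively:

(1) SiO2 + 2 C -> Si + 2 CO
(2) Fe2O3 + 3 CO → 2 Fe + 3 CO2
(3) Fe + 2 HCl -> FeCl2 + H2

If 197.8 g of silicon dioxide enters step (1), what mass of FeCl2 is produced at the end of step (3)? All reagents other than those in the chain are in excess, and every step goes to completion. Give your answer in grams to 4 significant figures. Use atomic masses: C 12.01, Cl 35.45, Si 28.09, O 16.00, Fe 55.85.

556.3 g

M(SiO2) = 28.09 + 2(16.00) = 60.09 g/mol.
M(FeCl2) = 55.85 + 2(35.45) = 126.75 g/mol.
n(SiO2) = 197.8 / 60.09 = 3.2917 mol.
Reaction (1): SiO2→CO ratio 1:2 ⇒ n(CO) = 6.5835 mol.
Reaction (2): CO→Fe ratio 3:2 ⇒ n(Fe) = 4.3890 mol.
Reaction (3): Fe→FeCl2 ratio 1:1 ⇒ n(FeCl2) = 4.3890 mol.
Mass of FeCl2 = 4.3890 × 126.75 = 556.30 g.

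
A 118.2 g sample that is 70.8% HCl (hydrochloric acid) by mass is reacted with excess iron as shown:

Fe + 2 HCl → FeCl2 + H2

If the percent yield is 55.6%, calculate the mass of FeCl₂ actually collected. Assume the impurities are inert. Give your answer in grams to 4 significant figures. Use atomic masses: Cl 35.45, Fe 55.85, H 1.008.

Pure HCl available = 118.2 g × 0.708 = 83.686 g.
M(HCl) = 1.008 + 35.45 = 36.458 g/mol.
M(FeCl2) = 55.85 + 2(35.45) = 126.75 g/mol.
n(HCl) = 83.686 g / 36.458 g/mol = 2.2954 mol.
From the equation the HCl:FeCl2 mole ratio is 2:1, so n(FeCl2) = 2.2954 × 1/2 = 1.1477 mol.
Mass of FeCl2 = 1.1477 mol × 126.75 g/mol = 145.47 g.
Actual mass collected = 145.47 g × 0.556 = 80.882 g.

80.88 g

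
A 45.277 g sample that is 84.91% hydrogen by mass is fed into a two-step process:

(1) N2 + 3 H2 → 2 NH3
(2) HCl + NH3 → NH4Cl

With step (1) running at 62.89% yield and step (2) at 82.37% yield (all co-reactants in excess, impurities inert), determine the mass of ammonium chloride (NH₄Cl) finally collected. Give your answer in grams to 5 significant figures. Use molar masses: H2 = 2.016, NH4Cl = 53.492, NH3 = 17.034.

352.29 g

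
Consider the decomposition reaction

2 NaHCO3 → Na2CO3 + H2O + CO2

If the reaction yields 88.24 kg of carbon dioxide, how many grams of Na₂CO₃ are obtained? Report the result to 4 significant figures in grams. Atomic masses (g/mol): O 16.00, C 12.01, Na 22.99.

212500 g

M(CO2) = 12.01 + 2(16.00) = 44.01 g/mol.
M(Na2CO3) = 2(22.99) + 12.01 + 3(16.00) = 105.99 g/mol.
Convert: 88.24 kg = 88240 g.
n(CO2) = 88240 g / 44.01 g/mol = 2005.0 mol.
From the equation the CO2:Na2CO3 mole ratio is 1:1, so n(Na2CO3) = 2005.0 × 1/1 = 2005.0 mol.
Mass of Na2CO3 = 2005.0 mol × 105.99 g/mol = 212510 g.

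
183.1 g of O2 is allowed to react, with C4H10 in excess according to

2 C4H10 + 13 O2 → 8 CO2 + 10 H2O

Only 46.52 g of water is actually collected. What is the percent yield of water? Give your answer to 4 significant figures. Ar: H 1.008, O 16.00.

58.67 %

M(O2) = 2(16.00) = 32.00 g/mol.
M(H2O) = 2(1.008) + 16.00 = 18.016 g/mol.
n(O2) = 183.10 g / 32.00 g/mol = 5.7219 mol.
From the equation the O2:H2O mole ratio is 13:10, so n(H2O) = 5.7219 × 10/13 = 4.4014 mol.
Mass of H2O = 4.4014 mol × 18.016 g/mol = 79.296 g.
This is the theoretical yield. Percent yield = 46.52 g / 79.296 g × 100% = 58.666%.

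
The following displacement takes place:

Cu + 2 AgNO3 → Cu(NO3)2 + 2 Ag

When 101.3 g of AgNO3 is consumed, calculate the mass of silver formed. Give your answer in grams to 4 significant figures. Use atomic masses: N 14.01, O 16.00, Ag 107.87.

64.32 g

M(AgNO3) = 107.87 + 14.01 + 3(16.00) = 169.88 g/mol.
M(Ag) = 107.87 g/mol.
n(AgNO3) = 101.30 g / 169.88 g/mol = 0.59630 mol.
From the equation the AgNO3:Ag mole ratio is 2:2, so n(Ag) = 0.59630 × 2/2 = 0.59630 mol.
Mass of Ag = 0.59630 mol × 107.87 g/mol = 64.323 g.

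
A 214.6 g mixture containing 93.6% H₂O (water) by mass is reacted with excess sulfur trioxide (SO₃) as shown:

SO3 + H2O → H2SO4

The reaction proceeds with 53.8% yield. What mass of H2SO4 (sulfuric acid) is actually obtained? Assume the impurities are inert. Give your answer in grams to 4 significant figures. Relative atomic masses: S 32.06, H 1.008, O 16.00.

588.3 g

Pure H2O available = 214.6 g × 0.936 = 200.87 g.
M(H2O) = 2(1.008) + 16.00 = 18.016 g/mol.
M(H2SO4) = 2(1.008) + 32.06 + 4(16.00) = 98.076 g/mol.
n(H2O) = 200.87 g / 18.016 g/mol = 11.149 mol.
From the equation the H2O:H2SO4 mole ratio is 1:1, so n(H2SO4) = 11.149 × 1/1 = 11.149 mol.
Mass of H2SO4 = 11.149 mol × 98.076 g/mol = 1093.5 g.
Actual mass collected = 1093.5 g × 0.538 = 588.29 g.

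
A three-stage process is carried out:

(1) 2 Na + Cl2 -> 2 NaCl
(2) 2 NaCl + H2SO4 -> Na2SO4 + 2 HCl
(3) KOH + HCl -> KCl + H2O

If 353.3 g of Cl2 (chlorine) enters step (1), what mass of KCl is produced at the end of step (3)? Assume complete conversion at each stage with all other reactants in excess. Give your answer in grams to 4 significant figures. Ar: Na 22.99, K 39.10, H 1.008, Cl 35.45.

M(Cl2) = 2(35.45) = 70.90 g/mol.
M(KCl) = 39.10 + 35.45 = 74.55 g/mol.
n(Cl2) = 353.3 / 70.90 = 4.9831 mol.
Reaction (1): Cl2→NaCl ratio 1:2 ⇒ n(NaCl) = 9.9661 mol.
Reaction (2): NaCl→HCl ratio 2:2 ⇒ n(HCl) = 9.9661 mol.
Reaction (3): HCl→KCl ratio 1:1 ⇒ n(KCl) = 9.9661 mol.
Mass of KCl = 9.9661 × 74.55 = 742.98 g.

743.0 g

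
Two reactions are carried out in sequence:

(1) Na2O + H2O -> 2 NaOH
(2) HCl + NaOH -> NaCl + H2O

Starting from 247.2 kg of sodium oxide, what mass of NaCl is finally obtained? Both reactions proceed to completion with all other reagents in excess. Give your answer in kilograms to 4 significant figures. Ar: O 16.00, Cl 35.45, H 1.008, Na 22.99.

M(Na2O) = 2(22.99) + 16.00 = 61.98 g/mol.
M(NaCl) = 22.99 + 35.45 = 58.44 g/mol.
247.2 kg = 247200 g.
n(Na2O) = 247200 / 61.98 = 3988.4 mol.
Step 1 gives a 1:2 ratio of Na2O to NaOH, so n(NaOH) = 7976.8 mol.
In step 2 the NaOH:NaCl ratio is 1:1, so n(NaCl) = 7976.8 mol.
Mass of NaCl = 7976.8 × 58.44 = 466160 g = 466.2 kg.

466.2 kg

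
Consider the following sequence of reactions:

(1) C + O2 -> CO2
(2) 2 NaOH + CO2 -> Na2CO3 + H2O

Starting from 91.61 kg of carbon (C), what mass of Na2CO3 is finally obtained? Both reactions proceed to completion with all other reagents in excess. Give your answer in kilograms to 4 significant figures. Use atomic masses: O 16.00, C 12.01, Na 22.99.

808.5 kg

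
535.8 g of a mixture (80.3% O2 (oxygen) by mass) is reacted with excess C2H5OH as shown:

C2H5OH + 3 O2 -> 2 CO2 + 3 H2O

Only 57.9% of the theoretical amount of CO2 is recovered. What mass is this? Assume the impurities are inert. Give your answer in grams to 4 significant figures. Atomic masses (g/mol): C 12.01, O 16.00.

228.4 g

Pure O2 available = 535.8 g × 0.803 = 430.25 g.
M(O2) = 2(16.00) = 32.00 g/mol.
M(CO2) = 12.01 + 2(16.00) = 44.01 g/mol.
n(O2) = 430.25 g / 32.00 g/mol = 13.445 mol.
From the equation the O2:CO2 mole ratio is 3:2, so n(CO2) = 13.445 × 2/3 = 8.9635 mol.
Mass of CO2 = 8.9635 mol × 44.01 g/mol = 394.48 g.
Actual mass collected = 394.48 g × 0.579 = 228.41 g.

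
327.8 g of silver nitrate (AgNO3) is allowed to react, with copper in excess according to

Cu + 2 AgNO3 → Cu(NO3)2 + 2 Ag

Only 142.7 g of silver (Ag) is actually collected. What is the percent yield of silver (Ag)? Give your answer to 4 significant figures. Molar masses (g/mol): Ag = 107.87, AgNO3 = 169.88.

n(AgNO3) = 327.80 g / 169.88 g/mol = 1.9296 mol.
From the equation the AgNO3:Ag mole ratio is 2:2, so n(Ag) = 1.9296 × 2/2 = 1.9296 mol.
Mass of Ag = 1.9296 mol × 107.87 g/mol = 208.15 g.
This is the theoretical yield. Percent yield = 142.7 g / 208.15 g × 100% = 68.558%.

68.56 %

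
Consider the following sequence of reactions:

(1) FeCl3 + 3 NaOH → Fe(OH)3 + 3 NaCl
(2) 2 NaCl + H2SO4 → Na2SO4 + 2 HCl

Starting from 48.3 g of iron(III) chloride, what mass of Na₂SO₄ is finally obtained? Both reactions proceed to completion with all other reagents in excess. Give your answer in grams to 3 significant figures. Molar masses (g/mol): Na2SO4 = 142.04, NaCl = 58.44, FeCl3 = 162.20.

n(FeCl3) = 48.30 / 162.20 = 0.2978 mol.
Step 1 gives a 1:3 ratio of FeCl3 to NaCl, so n(NaCl) = 0.8933 mol.
In step 2 the NaCl:Na2SO4 ratio is 2:1, so n(Na2SO4) = 0.4467 mol.
Mass of Na2SO4 = 0.4467 × 142.04 = 63.45 g.

63.4 g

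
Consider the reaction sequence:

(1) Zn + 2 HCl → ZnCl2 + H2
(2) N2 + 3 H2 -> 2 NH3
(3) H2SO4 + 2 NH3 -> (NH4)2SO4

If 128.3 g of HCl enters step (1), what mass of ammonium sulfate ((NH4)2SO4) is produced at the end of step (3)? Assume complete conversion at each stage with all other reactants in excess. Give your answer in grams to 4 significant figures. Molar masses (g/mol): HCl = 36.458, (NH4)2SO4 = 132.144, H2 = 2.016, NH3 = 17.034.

77.51 g

n(HCl) = 128.3 / 36.458 = 3.5191 mol.
Reaction (1): HCl→H2 ratio 2:1 ⇒ n(H2) = 1.7596 mol.
Reaction (2): H2→NH3 ratio 3:2 ⇒ n(NH3) = 1.1730 mol.
Reaction (3): NH3→(NH4)2SO4 ratio 2:1 ⇒ n((NH4)2SO4) = 0.58652 mol.
Mass of (NH4)2SO4 = 0.58652 × 132.144 = 77.505 g.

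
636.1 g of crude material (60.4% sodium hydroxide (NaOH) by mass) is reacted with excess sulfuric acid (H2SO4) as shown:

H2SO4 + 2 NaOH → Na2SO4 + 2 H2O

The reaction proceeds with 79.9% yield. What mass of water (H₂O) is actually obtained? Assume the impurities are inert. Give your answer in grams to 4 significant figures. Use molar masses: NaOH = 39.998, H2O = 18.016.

Pure NaOH available = 636.1 g × 0.604 = 384.20 g.
n(NaOH) = 384.20 g / 39.998 g/mol = 9.6056 mol.
From the equation the NaOH:H2O mole ratio is 2:2, so n(H2O) = 9.6056 × 2/2 = 9.6056 mol.
Mass of H2O = 9.6056 mol × 18.016 g/mol = 173.05 g.
Actual mass collected = 173.05 g × 0.799 = 138.27 g.

138.3 g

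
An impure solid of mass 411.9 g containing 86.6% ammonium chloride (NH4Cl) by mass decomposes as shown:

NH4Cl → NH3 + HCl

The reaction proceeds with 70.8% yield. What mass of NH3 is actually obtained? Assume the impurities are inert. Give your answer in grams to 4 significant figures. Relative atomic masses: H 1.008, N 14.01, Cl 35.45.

Pure NH4Cl available = 411.9 g × 0.866 = 356.71 g.
M(NH4Cl) = 14.01 + 4(1.008) + 35.45 = 53.492 g/mol.
M(NH3) = 14.01 + 3(1.008) = 17.034 g/mol.
n(NH4Cl) = 356.71 g / 53.492 g/mol = 6.6684 mol.
From the equation the NH4Cl:NH3 mole ratio is 1:1, so n(NH3) = 6.6684 × 1/1 = 6.6684 mol.
Mass of NH3 = 6.6684 mol × 17.034 g/mol = 113.59 g.
Actual mass collected = 113.59 g × 0.708 = 80.421 g.

80.42 g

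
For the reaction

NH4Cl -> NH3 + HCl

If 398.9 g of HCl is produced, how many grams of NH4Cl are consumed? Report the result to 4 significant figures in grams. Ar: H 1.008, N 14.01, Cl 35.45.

585.3 g

M(HCl) = 1.008 + 35.45 = 36.458 g/mol.
M(NH4Cl) = 14.01 + 4(1.008) + 35.45 = 53.492 g/mol.
n(HCl) = 398.90 g / 36.458 g/mol = 10.941 mol.
From the equation the HCl:NH4Cl mole ratio is 1:1, so n(NH4Cl) = 10.941 × 1/1 = 10.941 mol.
Mass of NH4Cl = 10.941 mol × 53.492 g/mol = 585.28 g.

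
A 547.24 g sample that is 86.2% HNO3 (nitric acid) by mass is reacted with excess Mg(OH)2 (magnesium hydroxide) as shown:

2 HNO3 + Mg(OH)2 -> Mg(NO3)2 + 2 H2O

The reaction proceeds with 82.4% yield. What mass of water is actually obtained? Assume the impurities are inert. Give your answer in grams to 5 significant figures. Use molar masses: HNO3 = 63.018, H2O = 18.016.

111.12 g

Pure HNO3 available = 547.24 g × 0.862 = 471.721 g.
n(HNO3) = 471.721 g / 63.018 g/mol = 7.48549 mol.
From the equation the HNO3:H2O mole ratio is 2:2, so n(H2O) = 7.48549 × 2/2 = 7.48549 mol.
Mass of H2O = 7.48549 mol × 18.016 g/mol = 134.859 g.
Actual mass collected = 134.859 g × 0.824 = 111.124 g.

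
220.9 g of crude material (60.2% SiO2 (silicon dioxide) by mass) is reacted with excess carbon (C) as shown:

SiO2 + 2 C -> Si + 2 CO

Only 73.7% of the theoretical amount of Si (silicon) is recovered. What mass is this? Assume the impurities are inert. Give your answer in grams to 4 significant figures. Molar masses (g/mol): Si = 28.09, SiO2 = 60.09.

Pure SiO2 available = 220.9 g × 0.602 = 132.98 g.
n(SiO2) = 132.98 g / 60.09 g/mol = 2.2130 mol.
From the equation the SiO2:Si mole ratio is 1:1, so n(Si) = 2.2130 × 1/1 = 2.2130 mol.
Mass of Si = 2.2130 mol × 28.09 g/mol = 62.164 g.
Actual mass collected = 62.164 g × 0.737 = 45.815 g.

45.82 g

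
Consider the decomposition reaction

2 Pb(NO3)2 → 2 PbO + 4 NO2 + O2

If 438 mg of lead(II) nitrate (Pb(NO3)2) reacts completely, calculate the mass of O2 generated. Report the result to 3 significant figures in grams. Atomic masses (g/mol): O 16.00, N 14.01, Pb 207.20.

0.0212 g

M(Pb(NO3)2) = 207.20 + 2(14.01) + 6(16.00) = 331.22 g/mol.
M(O2) = 2(16.00) = 32.00 g/mol.
Convert: 438 mg = 0.4380 g.
n(Pb(NO3)2) = 0.4380 g / 331.22 g/mol = 0.001322 mol.
From the equation the Pb(NO3)2:O2 mole ratio is 2:1, so n(O2) = 0.001322 × 1/2 = 0.0006612 mol.
Mass of O2 = 0.0006612 mol × 32.00 g/mol = 0.02116 g.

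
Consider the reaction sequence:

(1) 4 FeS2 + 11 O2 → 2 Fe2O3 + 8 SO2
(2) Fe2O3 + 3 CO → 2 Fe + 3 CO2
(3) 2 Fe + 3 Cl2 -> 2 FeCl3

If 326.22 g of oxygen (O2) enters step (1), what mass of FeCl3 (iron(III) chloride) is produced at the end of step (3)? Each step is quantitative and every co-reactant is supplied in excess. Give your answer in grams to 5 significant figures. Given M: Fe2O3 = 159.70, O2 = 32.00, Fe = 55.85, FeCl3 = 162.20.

n(O2) = 326.22 / 32.00 = 10.1944 mol.
Reaction (1): O2→Fe2O3 ratio 11:2 ⇒ n(Fe2O3) = 1.85352 mol.
Reaction (2): Fe2O3→Fe ratio 1:2 ⇒ n(Fe) = 3.70705 mol.
Reaction (3): Fe→FeCl3 ratio 2:2 ⇒ n(FeCl3) = 3.70705 mol.
Mass of FeCl3 = 3.70705 × 162.20 = 601.283 g.

601.28 g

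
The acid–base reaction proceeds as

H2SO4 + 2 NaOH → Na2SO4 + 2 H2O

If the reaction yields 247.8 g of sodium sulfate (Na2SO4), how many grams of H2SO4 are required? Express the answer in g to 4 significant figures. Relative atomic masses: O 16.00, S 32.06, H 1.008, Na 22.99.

171.1 g

M(Na2SO4) = 2(22.99) + 32.06 + 4(16.00) = 142.04 g/mol.
M(H2SO4) = 2(1.008) + 32.06 + 4(16.00) = 98.076 g/mol.
n(Na2SO4) = 247.80 g / 142.04 g/mol = 1.7446 mol.
From the equation the Na2SO4:H2SO4 mole ratio is 1:1, so n(H2SO4) = 1.7446 × 1/1 = 1.7446 mol.
Mass of H2SO4 = 1.7446 mol × 98.076 g/mol = 171.10 g.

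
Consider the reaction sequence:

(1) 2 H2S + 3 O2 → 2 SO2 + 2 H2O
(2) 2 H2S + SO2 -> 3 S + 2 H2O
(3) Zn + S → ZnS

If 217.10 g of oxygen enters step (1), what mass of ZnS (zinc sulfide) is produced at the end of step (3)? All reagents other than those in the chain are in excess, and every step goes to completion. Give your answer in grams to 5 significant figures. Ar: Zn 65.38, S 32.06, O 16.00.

1322.1 g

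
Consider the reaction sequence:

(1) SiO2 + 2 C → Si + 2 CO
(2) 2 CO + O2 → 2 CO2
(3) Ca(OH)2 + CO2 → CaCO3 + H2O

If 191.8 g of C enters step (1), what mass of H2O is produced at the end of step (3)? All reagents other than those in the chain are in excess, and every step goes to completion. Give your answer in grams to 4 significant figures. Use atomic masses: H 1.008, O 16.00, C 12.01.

287.7 g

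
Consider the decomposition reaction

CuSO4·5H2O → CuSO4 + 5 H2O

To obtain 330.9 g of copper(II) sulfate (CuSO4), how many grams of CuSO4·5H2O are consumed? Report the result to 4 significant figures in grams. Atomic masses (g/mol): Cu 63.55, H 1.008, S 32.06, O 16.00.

517.7 g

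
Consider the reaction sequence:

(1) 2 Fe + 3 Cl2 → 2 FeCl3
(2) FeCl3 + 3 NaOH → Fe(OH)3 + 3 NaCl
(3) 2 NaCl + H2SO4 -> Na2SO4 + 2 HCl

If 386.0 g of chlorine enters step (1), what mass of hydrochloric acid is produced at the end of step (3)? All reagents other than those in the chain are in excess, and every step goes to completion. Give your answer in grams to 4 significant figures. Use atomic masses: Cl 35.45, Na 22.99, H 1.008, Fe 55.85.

397.0 g

M(Cl2) = 2(35.45) = 70.90 g/mol.
M(HCl) = 1.008 + 35.45 = 36.458 g/mol.
n(Cl2) = 386.0 / 70.90 = 5.4443 mol.
Reaction (1): Cl2→FeCl3 ratio 3:2 ⇒ n(FeCl3) = 3.6295 mol.
Reaction (2): FeCl3→NaCl ratio 1:3 ⇒ n(NaCl) = 10.889 mol.
Reaction (3): NaCl→HCl ratio 2:2 ⇒ n(HCl) = 10.889 mol.
Mass of HCl = 10.889 × 36.458 = 396.98 g.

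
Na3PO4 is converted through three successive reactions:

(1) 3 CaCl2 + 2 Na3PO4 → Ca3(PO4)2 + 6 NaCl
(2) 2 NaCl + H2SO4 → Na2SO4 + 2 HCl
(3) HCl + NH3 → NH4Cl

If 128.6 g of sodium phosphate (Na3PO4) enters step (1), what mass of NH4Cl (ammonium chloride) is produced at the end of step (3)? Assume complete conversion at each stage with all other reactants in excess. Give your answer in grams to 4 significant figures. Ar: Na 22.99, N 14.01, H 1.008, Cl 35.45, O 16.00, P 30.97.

125.9 g

M(Na3PO4) = 3(22.99) + 30.97 + 4(16.00) = 163.94 g/mol.
M(NH4Cl) = 14.01 + 4(1.008) + 35.45 = 53.492 g/mol.
n(Na3PO4) = 128.6 / 163.94 = 0.78443 mol.
Reaction (1): Na3PO4→NaCl ratio 2:6 ⇒ n(NaCl) = 2.3533 mol.
Reaction (2): NaCl→HCl ratio 2:2 ⇒ n(HCl) = 2.3533 mol.
Reaction (3): HCl→NH4Cl ratio 1:1 ⇒ n(NH4Cl) = 2.3533 mol.
Mass of NH4Cl = 2.3533 × 53.492 = 125.88 g.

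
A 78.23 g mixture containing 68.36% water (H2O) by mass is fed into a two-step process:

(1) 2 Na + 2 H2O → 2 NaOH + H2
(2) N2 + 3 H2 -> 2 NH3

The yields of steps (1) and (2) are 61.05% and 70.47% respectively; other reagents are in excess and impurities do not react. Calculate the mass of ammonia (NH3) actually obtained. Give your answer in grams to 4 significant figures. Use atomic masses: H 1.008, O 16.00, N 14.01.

Pure H2O = 78.23 × 0.6836 = 53.478 g.
M(H2O) = 2(1.008) + 16.00 = 18.016 g/mol.
M(NH3) = 14.01 + 3(1.008) = 17.034 g/mol.
n(H2O) = 53.478 / 18.016 = 2.9684 mol.
Step 1 (H2O:H2 = 2:1): theoretical n(H2) = 1.4842 mol; at 61.05% yield, n(H2) = 0.90609 mol.
Step 2 (H2:NH3 = 3:2): theoretical n(NH3) = 0.60406 mol, so theoretical mass = 0.60406 × 17.034 = 10.290 g.
At 70.47% yield, actual mass of NH3 = 10.290 × 0.7047 = 7.2511 g.

7.251 g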